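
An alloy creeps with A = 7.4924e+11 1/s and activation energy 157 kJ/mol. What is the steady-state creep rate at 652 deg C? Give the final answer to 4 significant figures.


rate = A * exp(-Q / (R*T))
T = 652 + 273.15 = 925.15 K
rate = 7.4924e+11 * exp(-157e3 / (8.314 * 925.15))
rate = 1023 1/s


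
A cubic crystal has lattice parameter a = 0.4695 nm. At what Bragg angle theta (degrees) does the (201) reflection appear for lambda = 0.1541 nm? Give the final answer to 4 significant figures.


d = a / sqrt(h^2+k^2+l^2)
d = 0.4695 / sqrt(5) = 0.209967 nm
lambda = 2*d*sin(theta)  =>  sin(theta) = lambda / (2*d)
sin(theta) = 0.1541 / (2 * 0.209967) = 0.366963
theta = 21.53 deg


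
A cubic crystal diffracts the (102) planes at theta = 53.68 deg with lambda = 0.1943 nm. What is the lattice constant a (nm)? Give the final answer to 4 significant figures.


d = lambda / (2*sin(theta))
d = 0.1943 / (2*sin(53.68 deg))
d = 0.120575 nm
a = d * sqrt(h^2+k^2+l^2) = 0.120575 * sqrt(5)
a = 0.2696 nm


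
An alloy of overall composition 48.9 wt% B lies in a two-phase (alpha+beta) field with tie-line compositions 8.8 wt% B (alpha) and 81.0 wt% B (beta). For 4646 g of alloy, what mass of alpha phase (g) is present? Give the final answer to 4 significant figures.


f_alpha = (C_beta - C0) / (C_beta - C_alpha)
f_alpha = (81.0 - 48.9) / (81.0 - 8.8) = 0.444598
m_alpha = f_alpha * m_total = 0.444598 * 4646 = 2066 g


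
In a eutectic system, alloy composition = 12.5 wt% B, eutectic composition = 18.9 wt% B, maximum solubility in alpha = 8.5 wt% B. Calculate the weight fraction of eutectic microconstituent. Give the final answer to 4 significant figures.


f_primary = (C_e - C0) / (C_e - C_alpha_max)
f_primary = (18.9 - 12.5) / (18.9 - 8.5)
f_primary = 0.615385
f_eutectic = 1 - 0.615385 = 0.3846


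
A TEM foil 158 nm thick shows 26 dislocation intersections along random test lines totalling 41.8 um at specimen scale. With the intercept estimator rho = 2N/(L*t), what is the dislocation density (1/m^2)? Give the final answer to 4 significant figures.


rho = 2N / (L * t)
L = 41.8 um = 4.18e-05 m, t = 158 nm = 1.58e-07 m
rho = 2 * 26 / (4.18e-05 * 1.58e-07)
rho = 7.874e+12 1/m^2


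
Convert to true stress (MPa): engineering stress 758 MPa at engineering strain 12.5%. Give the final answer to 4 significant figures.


sigma_true = sigma_eng * (1 + epsilon_eng)
sigma_true = 758 * (1 + 0.125)
sigma_true = 852.8 MPa


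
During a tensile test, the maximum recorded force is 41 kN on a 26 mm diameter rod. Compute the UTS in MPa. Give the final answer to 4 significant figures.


A0 = pi*(d/2)^2 = pi*(26/2)^2 = 530.929 mm^2
UTS = F_max / A0 = 41*1000 / 530.929
UTS = 77.22 MPa


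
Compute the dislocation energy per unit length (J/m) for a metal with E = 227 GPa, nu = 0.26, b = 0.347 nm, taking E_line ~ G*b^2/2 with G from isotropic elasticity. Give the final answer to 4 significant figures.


Step 1: G = E / (2*(1+nu))
G = 227 / (2*(1+0.26)) = 90.0794 GPa = 9.00794e+10 Pa
Step 2: E_line = G*b^2/2
b = 0.347 nm = 3.47e-10 m
E_line = 0.5 * 9.00794e+10 * (3.47e-10)^2 = 5.423e-09 J/m


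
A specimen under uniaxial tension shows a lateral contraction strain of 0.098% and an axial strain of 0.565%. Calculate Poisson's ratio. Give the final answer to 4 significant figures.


nu = -epsilon_lat / epsilon_axial
Lateral strain is contraction (negative), so using magnitudes:
nu = 0.098 / 0.565
nu = 0.1735


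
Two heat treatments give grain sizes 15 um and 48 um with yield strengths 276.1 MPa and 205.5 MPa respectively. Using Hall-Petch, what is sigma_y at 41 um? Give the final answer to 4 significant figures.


sigma_y = sigma0 + k / sqrt(d)
1/sqrt(d1) = 1/sqrt(1.5e-05) = 258.199;  1/sqrt(d2) = 144.338
k = (sigma1 - sigma2) / (1/sqrt(d1) - 1/sqrt(d2)) = (276.1 - 205.5) / (258.199 - 144.338) = 0.620053 MPa*m^0.5
sigma0 = sigma1 - k/sqrt(d1) = 276.1 - 0.620053*258.199 = 116.003 MPa
sigma_y(d3) = 116.003 + 0.620053 / sqrt(4.1e-05) = 212.8 MPa


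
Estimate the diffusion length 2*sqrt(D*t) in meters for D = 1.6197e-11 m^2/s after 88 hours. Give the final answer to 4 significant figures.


t = 88 hr = 316800 s
Diffusion length = 2*sqrt(D*t)
= 2*sqrt(1.6197e-11 * 316800)
= 4.53e-03 m


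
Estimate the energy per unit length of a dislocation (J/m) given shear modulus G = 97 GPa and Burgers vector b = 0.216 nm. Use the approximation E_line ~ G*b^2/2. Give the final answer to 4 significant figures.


E = G*b^2/2
b = 0.216 nm = 2.16e-10 m
G = 97 GPa = 9.7e+10 Pa
E = 0.5 * 9.7e+10 * (2.16e-10)^2
E = 2.263e-09 J/m


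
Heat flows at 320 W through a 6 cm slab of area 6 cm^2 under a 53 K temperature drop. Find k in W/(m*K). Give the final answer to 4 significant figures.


k = Q*L / (A*dT)
L = 0.06 m, A = 6e-04 m^2
k = 320 * 0.06 / (6e-04 * 53)
k = 603.8 W/(m*K)


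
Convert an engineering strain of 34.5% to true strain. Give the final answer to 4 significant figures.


epsilon_true = ln(1 + epsilon_eng)
epsilon_true = ln(1 + 0.345)
epsilon_true = 0.2964


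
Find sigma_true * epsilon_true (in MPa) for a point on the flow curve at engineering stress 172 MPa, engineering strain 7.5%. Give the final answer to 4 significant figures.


sigma_true = sigma_eng * (1 + epsilon_eng)
sigma_true = 172 * (1 + 0.075) = 184.9 MPa
epsilon_true = ln(1 + epsilon_eng)
epsilon_true = ln(1 + 0.075) = 0.0723207
sigma_true * epsilon_true = 184.9 * 0.0723207 = 13.37 MPa


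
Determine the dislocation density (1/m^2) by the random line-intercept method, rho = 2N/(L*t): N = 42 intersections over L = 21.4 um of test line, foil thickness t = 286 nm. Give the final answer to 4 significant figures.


rho = 2N / (L * t)
L = 21.4 um = 2.14e-05 m, t = 286 nm = 2.86e-07 m
rho = 2 * 42 / (2.14e-05 * 2.86e-07)
rho = 1.372e+13 1/m^2


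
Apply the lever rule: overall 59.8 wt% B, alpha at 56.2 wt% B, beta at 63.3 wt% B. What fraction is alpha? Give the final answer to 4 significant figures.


f_alpha = (C_beta - C0) / (C_beta - C_alpha)
f_alpha = (63.3 - 59.8) / (63.3 - 56.2)
f_alpha = 0.493


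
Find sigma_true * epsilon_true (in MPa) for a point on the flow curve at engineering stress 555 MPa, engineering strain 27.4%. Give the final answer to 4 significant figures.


sigma_true = sigma_eng * (1 + epsilon_eng)
sigma_true = 555 * (1 + 0.274) = 707.07 MPa
epsilon_true = ln(1 + epsilon_eng)
epsilon_true = ln(1 + 0.274) = 0.242162
sigma_true * epsilon_true = 707.07 * 0.242162 = 171.2 MPa


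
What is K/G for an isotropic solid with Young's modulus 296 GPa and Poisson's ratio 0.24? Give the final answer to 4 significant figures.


G = E / (2*(1+nu))
G = 296 / (2*(1+0.24)) = 119.355 GPa
K = E / (3*(1-2*nu))
K = 296 / (3*(1-2*0.24)) = 189.744 GPa
K/G = 189.744 / 119.355 = 1.59


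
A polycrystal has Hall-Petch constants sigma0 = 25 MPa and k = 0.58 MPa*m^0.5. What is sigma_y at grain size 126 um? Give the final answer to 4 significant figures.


sigma_y = sigma0 + k / sqrt(d)
d = 126 um = 1.26e-04 m
sigma_y = 25 + 0.58 / sqrt(1.26e-04)
sigma_y = 76.67 MPa


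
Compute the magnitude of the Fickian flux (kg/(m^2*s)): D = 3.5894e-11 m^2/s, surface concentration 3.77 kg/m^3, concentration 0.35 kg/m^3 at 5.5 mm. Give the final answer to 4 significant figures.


J = -D * (dC/dx) = D * (C1 - C2) / dx
J = 3.5894e-11 * (3.77 - 0.35) / 5.5e-03
J = 2.232e-08 kg/(m^2*s)


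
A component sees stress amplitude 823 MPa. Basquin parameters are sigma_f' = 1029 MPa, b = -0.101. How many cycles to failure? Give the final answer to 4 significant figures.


sigma_a = sigma_f' * (2*Nf)^b
2*Nf = (sigma_a / sigma_f')^(1/b)
2*Nf = (823 / 1029)^(1/-0.101)
2*Nf = 9.13166
Nf = 4.566 cycles


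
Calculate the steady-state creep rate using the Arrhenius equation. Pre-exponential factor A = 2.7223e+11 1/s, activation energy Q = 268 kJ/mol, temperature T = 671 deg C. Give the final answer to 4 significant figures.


rate = A * exp(-Q / (R*T))
T = 671 + 273.15 = 944.15 K
rate = 2.7223e+11 * exp(-268e3 / (8.314 * 944.15))
rate = 4.05e-04 1/s


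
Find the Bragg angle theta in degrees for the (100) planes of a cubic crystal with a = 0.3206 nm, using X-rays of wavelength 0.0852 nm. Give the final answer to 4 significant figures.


d = a / sqrt(h^2+k^2+l^2)
d = 0.3206 / sqrt(1) = 0.3206 nm
lambda = 2*d*sin(theta)  =>  sin(theta) = lambda / (2*d)
sin(theta) = 0.0852 / (2 * 0.3206) = 0.132876
theta = 7.636 deg


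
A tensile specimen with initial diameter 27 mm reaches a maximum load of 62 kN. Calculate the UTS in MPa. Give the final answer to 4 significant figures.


A0 = pi*(d/2)^2 = pi*(27/2)^2 = 572.555 mm^2
UTS = F_max / A0 = 62*1000 / 572.555
UTS = 108.3 MPa


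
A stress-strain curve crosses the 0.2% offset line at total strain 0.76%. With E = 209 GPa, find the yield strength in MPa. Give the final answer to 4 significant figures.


Offset strain = 0.002
Elastic strain at yield = total_strain - offset = 7.6e-03 - 0.002 = 5.6e-03
sigma_y = E * elastic_strain = 209000 * 5.6e-03
sigma_y = 1170 MPa


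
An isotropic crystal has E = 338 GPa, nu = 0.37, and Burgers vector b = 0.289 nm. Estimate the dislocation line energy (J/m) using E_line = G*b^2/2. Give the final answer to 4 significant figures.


Step 1: G = E / (2*(1+nu))
G = 338 / (2*(1+0.37)) = 123.358 GPa = 1.23358e+11 Pa
Step 2: E_line = G*b^2/2
b = 0.289 nm = 2.89e-10 m
E_line = 0.5 * 1.23358e+11 * (2.89e-10)^2 = 5.151e-09 J/m


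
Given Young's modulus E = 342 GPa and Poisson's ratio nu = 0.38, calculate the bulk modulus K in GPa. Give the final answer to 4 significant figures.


K = E / (3*(1-2*nu))
K = 342 / (3*(1-2*0.38))
K = 475 GPa


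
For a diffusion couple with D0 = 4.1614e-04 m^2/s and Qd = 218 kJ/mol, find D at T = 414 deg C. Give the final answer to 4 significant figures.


D = D0 * exp(-Qd / (R*T))
T = 687.15 K
D = 4.1614e-04 * exp(-218e3 / (8.314 * 687.15))
D = 1.114e-20 m^2/s


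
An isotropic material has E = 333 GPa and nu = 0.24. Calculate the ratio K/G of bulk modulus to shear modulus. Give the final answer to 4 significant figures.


G = E / (2*(1+nu))
G = 333 / (2*(1+0.24)) = 134.274 GPa
K = E / (3*(1-2*nu))
K = 333 / (3*(1-2*0.24)) = 213.462 GPa
K/G = 213.462 / 134.274 = 1.59


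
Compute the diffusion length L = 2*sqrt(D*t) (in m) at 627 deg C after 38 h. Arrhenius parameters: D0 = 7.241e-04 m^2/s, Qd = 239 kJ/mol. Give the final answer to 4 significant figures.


Step 1: D = D0 * exp(-Qd/(R*T))
T = 900.15 K
D = 7.241e-04 * exp(-239e3 / (8.314 * 900.15)) = 9.78161e-18 m^2/s
Step 2: L = 2*sqrt(D*t)
t = 38 h = 136800 s
L = 2*sqrt(9.78161e-18 * 136800) = 2.314e-06 m


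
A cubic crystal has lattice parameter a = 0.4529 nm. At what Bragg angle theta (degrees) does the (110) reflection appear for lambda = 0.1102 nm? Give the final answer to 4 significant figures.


d = a / sqrt(h^2+k^2+l^2)
d = 0.4529 / sqrt(2) = 0.320249 nm
lambda = 2*d*sin(theta)  =>  sin(theta) = lambda / (2*d)
sin(theta) = 0.1102 / (2 * 0.320249) = 0.172054
theta = 9.907 deg


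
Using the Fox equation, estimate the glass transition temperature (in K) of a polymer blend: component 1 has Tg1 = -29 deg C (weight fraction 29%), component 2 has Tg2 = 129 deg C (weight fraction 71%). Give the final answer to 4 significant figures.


1/Tg = w1/Tg1 + w2/Tg2 (in Kelvin)
Tg1 = 244.15 K, Tg2 = 402.15 K
1/Tg = 0.29/244.15 + 0.71/402.15
Tg = 338.6 K


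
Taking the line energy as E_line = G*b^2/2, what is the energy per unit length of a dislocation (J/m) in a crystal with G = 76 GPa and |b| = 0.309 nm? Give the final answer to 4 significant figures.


E = G*b^2/2
b = 0.309 nm = 3.09e-10 m
G = 76 GPa = 7.6e+10 Pa
E = 0.5 * 7.6e+10 * (3.09e-10)^2
E = 3.628e-09 J/m


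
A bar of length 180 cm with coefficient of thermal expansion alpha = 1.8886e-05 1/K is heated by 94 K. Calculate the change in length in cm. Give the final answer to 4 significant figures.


dL = L0 * alpha * dT
dL = 180 * 1.8886e-05 * 94
dL = 0.3196 cm


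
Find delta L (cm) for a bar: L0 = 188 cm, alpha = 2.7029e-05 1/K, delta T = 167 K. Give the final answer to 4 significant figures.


dL = L0 * alpha * dT
dL = 188 * 2.7029e-05 * 167
dL = 0.8486 cm


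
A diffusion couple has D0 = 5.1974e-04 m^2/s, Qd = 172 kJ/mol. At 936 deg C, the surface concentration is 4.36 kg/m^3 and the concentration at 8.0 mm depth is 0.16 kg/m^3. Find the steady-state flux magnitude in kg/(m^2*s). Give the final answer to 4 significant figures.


Step 1: D = D0 * exp(-Qd/(R*T))
T = 936 + 273.15 = 1209.15 K
D = 5.1974e-04 * exp(-172e3 / (8.314 * 1209.15)) = 1.92845e-11 m^2/s
Step 2: J = D * (C1 - C2) / dx
J = 1.92845e-11 * (4.36 - 0.16) / 8e-03
J = 1.012e-08 kg/(m^2*s)


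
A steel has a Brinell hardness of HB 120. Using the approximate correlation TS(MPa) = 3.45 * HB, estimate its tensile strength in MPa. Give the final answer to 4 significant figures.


TS (MPa) = 3.45 * HB
TS = 3.45 * 120
TS = 414 MPa


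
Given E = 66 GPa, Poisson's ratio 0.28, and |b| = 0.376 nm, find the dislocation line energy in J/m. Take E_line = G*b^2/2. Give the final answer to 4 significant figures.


Step 1: G = E / (2*(1+nu))
G = 66 / (2*(1+0.28)) = 25.7813 GPa = 2.57813e+10 Pa
Step 2: E_line = G*b^2/2
b = 0.376 nm = 3.76e-10 m
E_line = 0.5 * 2.57813e+10 * (3.76e-10)^2 = 1.822e-09 J/m


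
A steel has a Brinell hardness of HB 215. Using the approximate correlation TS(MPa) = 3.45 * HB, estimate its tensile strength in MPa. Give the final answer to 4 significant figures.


TS (MPa) = 3.45 * HB
TS = 3.45 * 215
TS = 741.8 MPa


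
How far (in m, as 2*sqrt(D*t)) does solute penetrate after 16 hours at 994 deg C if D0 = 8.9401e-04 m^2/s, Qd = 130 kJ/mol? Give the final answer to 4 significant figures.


Step 1: D = D0 * exp(-Qd/(R*T))
T = 1267.15 K
D = 8.9401e-04 * exp(-130e3 / (8.314 * 1267.15)) = 3.91084e-09 m^2/s
Step 2: L = 2*sqrt(D*t)
t = 16 h = 57600 s
L = 2*sqrt(3.91084e-09 * 57600) = 0.03002 m


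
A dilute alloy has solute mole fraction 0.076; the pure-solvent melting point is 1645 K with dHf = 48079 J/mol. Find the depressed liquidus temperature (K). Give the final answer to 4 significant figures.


dT = R*Tm^2*x / dHf
dT = 8.314 * 1645^2 * 0.076 / 48079
dT = 35.5631 K
T_new = 1645 - 35.5631 = 1609 K


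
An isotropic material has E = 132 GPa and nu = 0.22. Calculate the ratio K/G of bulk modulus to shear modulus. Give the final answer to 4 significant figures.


G = E / (2*(1+nu))
G = 132 / (2*(1+0.22)) = 54.0984 GPa
K = E / (3*(1-2*nu))
K = 132 / (3*(1-2*0.22)) = 78.5714 GPa
K/G = 78.5714 / 54.0984 = 1.452


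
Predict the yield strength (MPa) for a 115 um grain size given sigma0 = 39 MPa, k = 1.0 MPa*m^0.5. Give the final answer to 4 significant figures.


sigma_y = sigma0 + k / sqrt(d)
d = 115 um = 1.15e-04 m
sigma_y = 39 + 1.0 / sqrt(1.15e-04)
sigma_y = 132.3 MPa


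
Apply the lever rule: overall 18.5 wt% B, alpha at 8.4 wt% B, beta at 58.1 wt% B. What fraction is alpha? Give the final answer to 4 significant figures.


f_alpha = (C_beta - C0) / (C_beta - C_alpha)
f_alpha = (58.1 - 18.5) / (58.1 - 8.4)
f_alpha = 0.7968


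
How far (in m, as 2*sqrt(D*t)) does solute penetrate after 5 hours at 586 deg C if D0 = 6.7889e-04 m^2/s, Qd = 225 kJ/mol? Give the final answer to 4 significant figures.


Step 1: D = D0 * exp(-Qd/(R*T))
T = 859.15 K
D = 6.7889e-04 * exp(-225e3 / (8.314 * 859.15)) = 1.41823e-17 m^2/s
Step 2: L = 2*sqrt(D*t)
t = 5 h = 18000 s
L = 2*sqrt(1.41823e-17 * 18000) = 1.011e-06 m


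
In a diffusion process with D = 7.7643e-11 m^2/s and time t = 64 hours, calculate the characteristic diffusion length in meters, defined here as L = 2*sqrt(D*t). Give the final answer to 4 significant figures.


t = 64 hr = 230400 s
Diffusion length = 2*sqrt(D*t)
= 2*sqrt(7.7643e-11 * 230400)
= 8.459e-03 m


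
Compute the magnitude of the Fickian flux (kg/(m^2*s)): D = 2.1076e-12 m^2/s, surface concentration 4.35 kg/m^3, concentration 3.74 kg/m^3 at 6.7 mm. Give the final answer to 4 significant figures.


J = -D * (dC/dx) = D * (C1 - C2) / dx
J = 2.1076e-12 * (4.35 - 3.74) / 6.7e-03
J = 1.919e-10 kg/(m^2*s)


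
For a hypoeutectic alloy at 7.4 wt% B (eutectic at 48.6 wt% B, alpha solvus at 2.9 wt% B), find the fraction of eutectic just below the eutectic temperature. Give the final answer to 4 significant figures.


f_primary = (C_e - C0) / (C_e - C_alpha_max)
f_primary = (48.6 - 7.4) / (48.6 - 2.9)
f_primary = 0.901532
f_eutectic = 1 - 0.901532 = 0.09847


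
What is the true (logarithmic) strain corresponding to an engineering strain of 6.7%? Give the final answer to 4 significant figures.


epsilon_true = ln(1 + epsilon_eng)
epsilon_true = ln(1 + 0.067)
epsilon_true = 0.06485


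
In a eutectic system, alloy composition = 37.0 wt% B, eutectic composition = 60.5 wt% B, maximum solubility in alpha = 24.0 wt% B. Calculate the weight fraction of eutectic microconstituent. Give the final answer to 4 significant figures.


f_primary = (C_e - C0) / (C_e - C_alpha_max)
f_primary = (60.5 - 37.0) / (60.5 - 24.0)
f_primary = 0.643836
f_eutectic = 1 - 0.643836 = 0.3562


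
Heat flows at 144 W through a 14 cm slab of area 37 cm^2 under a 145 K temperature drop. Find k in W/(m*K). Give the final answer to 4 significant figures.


k = Q*L / (A*dT)
L = 0.14 m, A = 3.7e-03 m^2
k = 144 * 0.14 / (3.7e-03 * 145)
k = 37.58 W/(m*K)


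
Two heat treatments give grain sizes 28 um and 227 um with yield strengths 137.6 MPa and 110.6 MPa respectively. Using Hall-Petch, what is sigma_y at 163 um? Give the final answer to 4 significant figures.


sigma_y = sigma0 + k / sqrt(d)
1/sqrt(d1) = 1/sqrt(2.8e-05) = 188.982;  1/sqrt(d2) = 66.3723
k = (sigma1 - sigma2) / (1/sqrt(d1) - 1/sqrt(d2)) = (137.6 - 110.6) / (188.982 - 66.3723) = 0.220211 MPa*m^0.5
sigma0 = sigma1 - k/sqrt(d1) = 137.6 - 0.220211*188.982 = 95.9841 MPa
sigma_y(d3) = 95.9841 + 0.220211 / sqrt(1.63e-04) = 113.2 MPa


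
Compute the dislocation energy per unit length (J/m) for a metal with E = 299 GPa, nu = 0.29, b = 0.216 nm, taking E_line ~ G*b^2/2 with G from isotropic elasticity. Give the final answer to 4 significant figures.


Step 1: G = E / (2*(1+nu))
G = 299 / (2*(1+0.29)) = 115.891 GPa = 1.15891e+11 Pa
Step 2: E_line = G*b^2/2
b = 0.216 nm = 2.16e-10 m
E_line = 0.5 * 1.15891e+11 * (2.16e-10)^2 = 2.704e-09 J/m


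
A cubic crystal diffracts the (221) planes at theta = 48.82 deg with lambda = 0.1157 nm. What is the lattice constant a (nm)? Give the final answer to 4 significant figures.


d = lambda / (2*sin(theta))
d = 0.1157 / (2*sin(48.82 deg))
d = 0.0768623 nm
a = d * sqrt(h^2+k^2+l^2) = 0.0768623 * sqrt(9)
a = 0.2306 nm


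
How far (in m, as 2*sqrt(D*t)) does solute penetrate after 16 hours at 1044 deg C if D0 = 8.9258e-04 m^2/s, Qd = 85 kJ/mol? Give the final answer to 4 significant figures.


Step 1: D = D0 * exp(-Qd/(R*T))
T = 1317.15 K
D = 8.9258e-04 * exp(-85e3 / (8.314 * 1317.15)) = 3.79886e-07 m^2/s
Step 2: L = 2*sqrt(D*t)
t = 16 h = 57600 s
L = 2*sqrt(3.79886e-07 * 57600) = 0.2958 m


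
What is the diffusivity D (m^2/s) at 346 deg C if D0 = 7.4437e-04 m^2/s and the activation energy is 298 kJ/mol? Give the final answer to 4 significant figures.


D = D0 * exp(-Qd / (R*T))
T = 619.15 K
D = 7.4437e-04 * exp(-298e3 / (8.314 * 619.15))
D = 5.371e-29 m^2/s


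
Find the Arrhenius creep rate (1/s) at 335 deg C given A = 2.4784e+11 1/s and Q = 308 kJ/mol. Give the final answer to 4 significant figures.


rate = A * exp(-Q / (R*T))
T = 335 + 273.15 = 608.15 K
rate = 2.4784e+11 * exp(-308e3 / (8.314 * 608.15))
rate = 8.685e-16 1/s


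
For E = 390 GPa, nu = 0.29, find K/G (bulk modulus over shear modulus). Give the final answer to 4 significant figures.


G = E / (2*(1+nu))
G = 390 / (2*(1+0.29)) = 151.163 GPa
K = E / (3*(1-2*nu))
K = 390 / (3*(1-2*0.29)) = 309.524 GPa
K/G = 309.524 / 151.163 = 2.048


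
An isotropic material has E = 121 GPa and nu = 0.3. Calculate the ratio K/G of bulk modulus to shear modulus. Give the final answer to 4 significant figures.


G = E / (2*(1+nu))
G = 121 / (2*(1+0.3)) = 46.5385 GPa
K = E / (3*(1-2*nu))
K = 121 / (3*(1-2*0.3)) = 100.833 GPa
K/G = 100.833 / 46.5385 = 2.167


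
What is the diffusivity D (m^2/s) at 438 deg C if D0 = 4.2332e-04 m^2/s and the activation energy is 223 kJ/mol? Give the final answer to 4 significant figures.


D = D0 * exp(-Qd / (R*T))
T = 711.15 K
D = 4.2332e-04 * exp(-223e3 / (8.314 * 711.15))
D = 1.764e-20 m^2/s


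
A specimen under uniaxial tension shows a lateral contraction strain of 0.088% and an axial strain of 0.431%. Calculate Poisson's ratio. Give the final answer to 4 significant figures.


nu = -epsilon_lat / epsilon_axial
Lateral strain is contraction (negative), so using magnitudes:
nu = 0.088 / 0.431
nu = 0.2042


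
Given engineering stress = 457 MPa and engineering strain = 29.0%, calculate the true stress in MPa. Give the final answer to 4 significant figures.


sigma_true = sigma_eng * (1 + epsilon_eng)
sigma_true = 457 * (1 + 0.29)
sigma_true = 589.5 MPa


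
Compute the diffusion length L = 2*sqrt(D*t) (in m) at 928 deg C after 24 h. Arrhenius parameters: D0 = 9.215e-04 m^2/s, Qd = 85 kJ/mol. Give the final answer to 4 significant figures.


Step 1: D = D0 * exp(-Qd/(R*T))
T = 1201.15 K
D = 9.215e-04 * exp(-85e3 / (8.314 * 1201.15)) = 1.85332e-07 m^2/s
Step 2: L = 2*sqrt(D*t)
t = 24 h = 86400 s
L = 2*sqrt(1.85332e-07 * 86400) = 0.2531 m


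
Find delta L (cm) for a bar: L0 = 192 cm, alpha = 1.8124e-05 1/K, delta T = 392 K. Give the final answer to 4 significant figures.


dL = L0 * alpha * dT
dL = 192 * 1.8124e-05 * 392
dL = 1.364 cm


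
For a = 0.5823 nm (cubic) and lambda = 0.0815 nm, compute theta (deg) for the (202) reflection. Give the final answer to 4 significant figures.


d = a / sqrt(h^2+k^2+l^2)
d = 0.5823 / sqrt(8) = 0.205874 nm
lambda = 2*d*sin(theta)  =>  sin(theta) = lambda / (2*d)
sin(theta) = 0.0815 / (2 * 0.205874) = 0.197936
theta = 11.42 deg


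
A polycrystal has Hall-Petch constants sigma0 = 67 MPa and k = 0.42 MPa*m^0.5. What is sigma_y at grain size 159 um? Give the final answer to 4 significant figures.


sigma_y = sigma0 + k / sqrt(d)
d = 159 um = 1.59e-04 m
sigma_y = 67 + 0.42 / sqrt(1.59e-04)
sigma_y = 100.3 MPa


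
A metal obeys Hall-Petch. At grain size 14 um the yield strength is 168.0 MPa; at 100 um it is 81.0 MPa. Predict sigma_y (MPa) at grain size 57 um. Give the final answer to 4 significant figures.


sigma_y = sigma0 + k / sqrt(d)
1/sqrt(d1) = 1/sqrt(1.4e-05) = 267.261;  1/sqrt(d2) = 100
k = (sigma1 - sigma2) / (1/sqrt(d1) - 1/sqrt(d2)) = (168.0 - 81.0) / (267.261 - 100) = 0.520144 MPa*m^0.5
sigma0 = sigma1 - k/sqrt(d1) = 168.0 - 0.520144*267.261 = 28.9856 MPa
sigma_y(d3) = 28.9856 + 0.520144 / sqrt(5.7e-05) = 97.88 MPa


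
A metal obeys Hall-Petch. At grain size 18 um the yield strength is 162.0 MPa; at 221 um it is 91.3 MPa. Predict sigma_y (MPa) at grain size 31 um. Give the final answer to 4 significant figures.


sigma_y = sigma0 + k / sqrt(d)
1/sqrt(d1) = 1/sqrt(1.8e-05) = 235.702;  1/sqrt(d2) = 67.2673
k = (sigma1 - sigma2) / (1/sqrt(d1) - 1/sqrt(d2)) = (162.0 - 91.3) / (235.702 - 67.2673) = 0.419747 MPa*m^0.5
sigma0 = sigma1 - k/sqrt(d1) = 162.0 - 0.419747*235.702 = 63.0648 MPa
sigma_y(d3) = 63.0648 + 0.419747 / sqrt(3.1e-05) = 138.5 MPa


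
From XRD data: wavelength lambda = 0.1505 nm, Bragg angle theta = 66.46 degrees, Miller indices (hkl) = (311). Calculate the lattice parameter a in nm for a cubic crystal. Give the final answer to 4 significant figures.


d = lambda / (2*sin(theta))
d = 0.1505 / (2*sin(66.46 deg))
d = 0.0820806 nm
a = d * sqrt(h^2+k^2+l^2) = 0.0820806 * sqrt(11)
a = 0.2722 nm


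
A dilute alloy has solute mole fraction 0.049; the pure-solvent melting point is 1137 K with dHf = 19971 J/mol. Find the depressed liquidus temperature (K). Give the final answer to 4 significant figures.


dT = R*Tm^2*x / dHf
dT = 8.314 * 1137^2 * 0.049 / 19971
dT = 26.371 K
T_new = 1137 - 26.371 = 1111 K


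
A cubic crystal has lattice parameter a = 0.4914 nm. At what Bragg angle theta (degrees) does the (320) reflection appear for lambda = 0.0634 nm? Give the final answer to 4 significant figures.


d = a / sqrt(h^2+k^2+l^2)
d = 0.4914 / sqrt(13) = 0.13629 nm
lambda = 2*d*sin(theta)  =>  sin(theta) = lambda / (2*d)
sin(theta) = 0.0634 / (2 * 0.13629) = 0.232593
theta = 13.45 deg


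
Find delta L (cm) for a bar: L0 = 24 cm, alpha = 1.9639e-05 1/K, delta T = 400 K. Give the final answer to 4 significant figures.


dL = L0 * alpha * dT
dL = 24 * 1.9639e-05 * 400
dL = 0.1885 cm


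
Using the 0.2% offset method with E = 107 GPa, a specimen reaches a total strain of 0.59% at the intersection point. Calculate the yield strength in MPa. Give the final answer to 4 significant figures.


Offset strain = 0.002
Elastic strain at yield = total_strain - offset = 5.9e-03 - 0.002 = 3.9e-03
sigma_y = E * elastic_strain = 107000 * 3.9e-03
sigma_y = 417.3 MPa


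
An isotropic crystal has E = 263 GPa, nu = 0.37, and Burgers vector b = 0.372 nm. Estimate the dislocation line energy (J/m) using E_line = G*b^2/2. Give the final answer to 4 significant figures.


Step 1: G = E / (2*(1+nu))
G = 263 / (2*(1+0.37)) = 95.9854 GPa = 9.59854e+10 Pa
Step 2: E_line = G*b^2/2
b = 0.372 nm = 3.72e-10 m
E_line = 0.5 * 9.59854e+10 * (3.72e-10)^2 = 6.641e-09 J/m


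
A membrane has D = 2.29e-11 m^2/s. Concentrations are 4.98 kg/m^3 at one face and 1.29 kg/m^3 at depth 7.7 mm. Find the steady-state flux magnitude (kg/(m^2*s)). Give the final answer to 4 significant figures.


J = -D * (dC/dx) = D * (C1 - C2) / dx
J = 2.29e-11 * (4.98 - 1.29) / 7.7e-03
J = 1.097e-08 kg/(m^2*s)


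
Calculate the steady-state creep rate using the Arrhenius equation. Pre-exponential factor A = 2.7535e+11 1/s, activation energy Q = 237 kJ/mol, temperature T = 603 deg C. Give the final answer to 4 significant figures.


rate = A * exp(-Q / (R*T))
T = 603 + 273.15 = 876.15 K
rate = 2.7535e+11 * exp(-237e3 / (8.314 * 876.15))
rate = 2.041e-03 1/s


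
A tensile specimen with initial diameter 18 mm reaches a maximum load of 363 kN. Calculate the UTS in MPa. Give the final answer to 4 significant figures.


A0 = pi*(d/2)^2 = pi*(18/2)^2 = 254.469 mm^2
UTS = F_max / A0 = 363*1000 / 254.469
UTS = 1426 MPa


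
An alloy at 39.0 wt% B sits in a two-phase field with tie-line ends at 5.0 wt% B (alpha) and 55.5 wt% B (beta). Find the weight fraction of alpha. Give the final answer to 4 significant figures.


f_alpha = (C_beta - C0) / (C_beta - C_alpha)
f_alpha = (55.5 - 39.0) / (55.5 - 5.0)
f_alpha = 0.3267


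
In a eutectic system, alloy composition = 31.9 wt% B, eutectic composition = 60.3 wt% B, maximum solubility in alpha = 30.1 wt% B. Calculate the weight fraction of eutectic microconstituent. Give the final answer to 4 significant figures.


f_primary = (C_e - C0) / (C_e - C_alpha_max)
f_primary = (60.3 - 31.9) / (60.3 - 30.1)
f_primary = 0.940397
f_eutectic = 1 - 0.940397 = 0.0596


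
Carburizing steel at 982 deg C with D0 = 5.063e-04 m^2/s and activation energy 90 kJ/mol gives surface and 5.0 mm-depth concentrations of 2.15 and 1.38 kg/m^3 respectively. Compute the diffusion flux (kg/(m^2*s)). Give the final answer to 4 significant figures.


Step 1: D = D0 * exp(-Qd/(R*T))
T = 982 + 273.15 = 1255.15 K
D = 5.063e-04 * exp(-90e3 / (8.314 * 1255.15)) = 9.09515e-08 m^2/s
Step 2: J = D * (C1 - C2) / dx
J = 9.09515e-08 * (2.15 - 1.38) / 5e-03
J = 1.401e-05 kg/(m^2*s)


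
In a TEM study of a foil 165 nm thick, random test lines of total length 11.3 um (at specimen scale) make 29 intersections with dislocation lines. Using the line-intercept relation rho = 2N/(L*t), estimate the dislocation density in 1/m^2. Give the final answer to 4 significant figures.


rho = 2N / (L * t)
L = 11.3 um = 1.13e-05 m, t = 165 nm = 1.65e-07 m
rho = 2 * 29 / (1.13e-05 * 1.65e-07)
rho = 3.111e+13 1/m^2


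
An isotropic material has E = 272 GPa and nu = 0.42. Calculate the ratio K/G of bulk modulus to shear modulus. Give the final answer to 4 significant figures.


G = E / (2*(1+nu))
G = 272 / (2*(1+0.42)) = 95.7746 GPa
K = E / (3*(1-2*nu))
K = 272 / (3*(1-2*0.42)) = 566.667 GPa
K/G = 566.667 / 95.7746 = 5.917


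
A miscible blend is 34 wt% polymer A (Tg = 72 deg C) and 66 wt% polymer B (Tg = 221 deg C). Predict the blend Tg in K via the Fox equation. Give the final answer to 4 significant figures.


1/Tg = w1/Tg1 + w2/Tg2 (in Kelvin)
Tg1 = 345.15 K, Tg2 = 494.15 K
1/Tg = 0.34/345.15 + 0.66/494.15
Tg = 430.9 K


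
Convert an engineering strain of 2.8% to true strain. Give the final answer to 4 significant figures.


epsilon_true = ln(1 + epsilon_eng)
epsilon_true = ln(1 + 0.028)
epsilon_true = 0.02762


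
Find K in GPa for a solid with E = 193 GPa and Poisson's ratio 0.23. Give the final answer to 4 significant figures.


K = E / (3*(1-2*nu))
K = 193 / (3*(1-2*0.23))
K = 119.1 GPa


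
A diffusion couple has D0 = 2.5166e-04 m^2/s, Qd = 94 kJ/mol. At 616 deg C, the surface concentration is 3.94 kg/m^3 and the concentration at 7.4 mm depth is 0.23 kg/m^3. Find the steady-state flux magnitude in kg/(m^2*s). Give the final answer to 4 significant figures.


Step 1: D = D0 * exp(-Qd/(R*T))
T = 616 + 273.15 = 889.15 K
D = 2.5166e-04 * exp(-94e3 / (8.314 * 889.15)) = 7.55829e-10 m^2/s
Step 2: J = D * (C1 - C2) / dx
J = 7.55829e-10 * (3.94 - 0.23) / 7.4e-03
J = 3.789e-07 kg/(m^2*s)


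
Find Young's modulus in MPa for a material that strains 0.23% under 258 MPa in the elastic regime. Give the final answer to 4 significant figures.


E = sigma / epsilon
epsilon = 0.23% = 2.3e-03
E = 258 / 2.3e-03
E = 112200 MPa


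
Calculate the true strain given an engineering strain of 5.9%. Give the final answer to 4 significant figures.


epsilon_true = ln(1 + epsilon_eng)
epsilon_true = ln(1 + 0.059)
epsilon_true = 0.05733


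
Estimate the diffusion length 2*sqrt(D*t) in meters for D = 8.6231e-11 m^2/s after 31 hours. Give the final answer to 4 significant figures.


t = 31 hr = 111600 s
Diffusion length = 2*sqrt(D*t)
= 2*sqrt(8.6231e-11 * 111600)
= 6.204e-03 m


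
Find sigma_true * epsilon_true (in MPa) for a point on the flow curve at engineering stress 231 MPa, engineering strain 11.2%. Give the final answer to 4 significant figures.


sigma_true = sigma_eng * (1 + epsilon_eng)
sigma_true = 231 * (1 + 0.112) = 256.872 MPa
epsilon_true = ln(1 + epsilon_eng)
epsilon_true = ln(1 + 0.112) = 0.10616
sigma_true * epsilon_true = 256.872 * 0.10616 = 27.27 MPa


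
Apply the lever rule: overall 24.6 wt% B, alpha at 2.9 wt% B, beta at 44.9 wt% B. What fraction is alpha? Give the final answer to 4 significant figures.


f_alpha = (C_beta - C0) / (C_beta - C_alpha)
f_alpha = (44.9 - 24.6) / (44.9 - 2.9)
f_alpha = 0.4833


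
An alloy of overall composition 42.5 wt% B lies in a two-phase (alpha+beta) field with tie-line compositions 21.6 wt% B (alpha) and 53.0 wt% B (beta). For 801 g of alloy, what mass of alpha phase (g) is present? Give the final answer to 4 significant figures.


f_alpha = (C_beta - C0) / (C_beta - C_alpha)
f_alpha = (53.0 - 42.5) / (53.0 - 21.6) = 0.334395
m_alpha = f_alpha * m_total = 0.334395 * 801 = 267.9 g


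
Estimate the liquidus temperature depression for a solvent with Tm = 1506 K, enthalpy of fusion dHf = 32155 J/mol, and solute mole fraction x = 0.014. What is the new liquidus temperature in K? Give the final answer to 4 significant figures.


dT = R*Tm^2*x / dHf
dT = 8.314 * 1506^2 * 0.014 / 32155
dT = 8.20993 K
T_new = 1506 - 8.20993 = 1498 K


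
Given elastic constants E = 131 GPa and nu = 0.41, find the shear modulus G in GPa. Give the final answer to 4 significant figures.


G = E / (2*(1+nu))
G = 131 / (2*(1+0.41))
G = 46.45 GPa


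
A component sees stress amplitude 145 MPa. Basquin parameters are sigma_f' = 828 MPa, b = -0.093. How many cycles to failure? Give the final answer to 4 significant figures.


sigma_a = sigma_f' * (2*Nf)^b
2*Nf = (sigma_a / sigma_f')^(1/b)
2*Nf = (145 / 828)^(1/-0.093)
2*Nf = 1.36821e+08
Nf = 6.841e+07 cycles


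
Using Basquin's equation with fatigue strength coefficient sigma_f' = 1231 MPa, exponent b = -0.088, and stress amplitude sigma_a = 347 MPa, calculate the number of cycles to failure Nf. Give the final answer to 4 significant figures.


sigma_a = sigma_f' * (2*Nf)^b
2*Nf = (sigma_a / sigma_f')^(1/b)
2*Nf = (347 / 1231)^(1/-0.088)
2*Nf = 1.77496e+06
Nf = 887500 cycles


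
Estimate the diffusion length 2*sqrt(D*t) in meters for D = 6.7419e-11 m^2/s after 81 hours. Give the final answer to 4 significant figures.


t = 81 hr = 291600 s
Diffusion length = 2*sqrt(D*t)
= 2*sqrt(6.7419e-11 * 291600)
= 8.868e-03 m


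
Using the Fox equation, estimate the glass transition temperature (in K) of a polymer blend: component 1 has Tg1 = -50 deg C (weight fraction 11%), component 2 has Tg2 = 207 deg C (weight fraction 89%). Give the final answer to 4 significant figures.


1/Tg = w1/Tg1 + w2/Tg2 (in Kelvin)
Tg1 = 223.15 K, Tg2 = 480.15 K
1/Tg = 0.11/223.15 + 0.89/480.15
Tg = 426.2 K


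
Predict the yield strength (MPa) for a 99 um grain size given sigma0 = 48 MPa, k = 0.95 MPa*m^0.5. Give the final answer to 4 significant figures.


sigma_y = sigma0 + k / sqrt(d)
d = 99 um = 9.9e-05 m
sigma_y = 48 + 0.95 / sqrt(9.9e-05)
sigma_y = 143.5 MPa


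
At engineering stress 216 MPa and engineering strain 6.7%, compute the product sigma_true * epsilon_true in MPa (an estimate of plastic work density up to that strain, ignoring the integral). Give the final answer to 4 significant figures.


sigma_true = sigma_eng * (1 + epsilon_eng)
sigma_true = 216 * (1 + 0.067) = 230.472 MPa
epsilon_true = ln(1 + epsilon_eng)
epsilon_true = ln(1 + 0.067) = 0.064851
sigma_true * epsilon_true = 230.472 * 0.064851 = 14.95 MPa


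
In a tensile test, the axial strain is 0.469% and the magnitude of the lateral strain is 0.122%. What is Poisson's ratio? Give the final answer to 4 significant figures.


nu = -epsilon_lat / epsilon_axial
Lateral strain is contraction (negative), so using magnitudes:
nu = 0.122 / 0.469
nu = 0.2601


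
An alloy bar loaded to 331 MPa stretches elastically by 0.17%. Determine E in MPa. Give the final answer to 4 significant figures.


E = sigma / epsilon
epsilon = 0.17% = 1.7e-03
E = 331 / 1.7e-03
E = 194700 MPa


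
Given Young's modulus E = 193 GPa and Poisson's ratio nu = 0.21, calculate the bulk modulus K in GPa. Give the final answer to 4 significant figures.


K = E / (3*(1-2*nu))
K = 193 / (3*(1-2*0.21))
K = 110.9 GPa


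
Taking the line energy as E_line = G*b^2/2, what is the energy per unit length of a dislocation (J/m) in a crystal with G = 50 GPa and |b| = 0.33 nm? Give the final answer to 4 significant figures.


E = G*b^2/2
b = 0.33 nm = 3.3e-10 m
G = 50 GPa = 5e+10 Pa
E = 0.5 * 5e+10 * (3.3e-10)^2
E = 2.723e-09 J/m


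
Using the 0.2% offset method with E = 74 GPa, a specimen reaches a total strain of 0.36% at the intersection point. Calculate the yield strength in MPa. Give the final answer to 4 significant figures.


Offset strain = 0.002
Elastic strain at yield = total_strain - offset = 3.6e-03 - 0.002 = 1.6e-03
sigma_y = E * elastic_strain = 74000 * 1.6e-03
sigma_y = 118.4 MPa


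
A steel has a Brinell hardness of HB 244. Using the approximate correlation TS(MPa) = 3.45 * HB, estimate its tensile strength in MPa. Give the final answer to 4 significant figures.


TS (MPa) = 3.45 * HB
TS = 3.45 * 244
TS = 841.8 MPa


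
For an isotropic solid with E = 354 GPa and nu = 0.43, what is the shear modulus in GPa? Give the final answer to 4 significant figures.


G = E / (2*(1+nu))
G = 354 / (2*(1+0.43))
G = 123.8 GPa


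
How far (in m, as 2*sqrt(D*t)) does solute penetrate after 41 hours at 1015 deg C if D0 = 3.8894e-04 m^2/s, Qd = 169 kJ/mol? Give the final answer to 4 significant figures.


Step 1: D = D0 * exp(-Qd/(R*T))
T = 1288.15 K
D = 3.8894e-04 * exp(-169e3 / (8.314 * 1288.15)) = 5.45336e-11 m^2/s
Step 2: L = 2*sqrt(D*t)
t = 41 h = 147600 s
L = 2*sqrt(5.45336e-11 * 147600) = 5.674e-03 m


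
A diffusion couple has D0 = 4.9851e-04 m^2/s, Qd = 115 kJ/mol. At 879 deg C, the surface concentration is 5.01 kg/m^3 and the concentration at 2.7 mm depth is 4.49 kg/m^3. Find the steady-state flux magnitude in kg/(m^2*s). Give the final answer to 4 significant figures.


Step 1: D = D0 * exp(-Qd/(R*T))
T = 879 + 273.15 = 1152.15 K
D = 4.9851e-04 * exp(-115e3 / (8.314 * 1152.15)) = 3.04627e-09 m^2/s
Step 2: J = D * (C1 - C2) / dx
J = 3.04627e-09 * (5.01 - 4.49) / 2.7e-03
J = 5.867e-07 kg/(m^2*s)


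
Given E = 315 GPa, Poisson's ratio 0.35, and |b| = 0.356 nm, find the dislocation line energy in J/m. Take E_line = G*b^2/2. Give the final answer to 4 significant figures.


Step 1: G = E / (2*(1+nu))
G = 315 / (2*(1+0.35)) = 116.667 GPa = 1.16667e+11 Pa
Step 2: E_line = G*b^2/2
b = 0.356 nm = 3.56e-10 m
E_line = 0.5 * 1.16667e+11 * (3.56e-10)^2 = 7.393e-09 J/m


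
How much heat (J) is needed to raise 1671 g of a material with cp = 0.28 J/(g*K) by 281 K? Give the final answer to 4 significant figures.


Q = m * cp * dT
Q = 1671 * 0.28 * 281
Q = 131500 J


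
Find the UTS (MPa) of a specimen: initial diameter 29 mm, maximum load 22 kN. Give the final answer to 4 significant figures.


A0 = pi*(d/2)^2 = pi*(29/2)^2 = 660.52 mm^2
UTS = F_max / A0 = 22*1000 / 660.52
UTS = 33.31 MPa


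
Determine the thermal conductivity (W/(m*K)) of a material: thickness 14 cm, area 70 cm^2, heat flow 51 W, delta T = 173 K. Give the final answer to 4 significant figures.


k = Q*L / (A*dT)
L = 0.14 m, A = 7e-03 m^2
k = 51 * 0.14 / (7e-03 * 173)
k = 5.896 W/(m*K)


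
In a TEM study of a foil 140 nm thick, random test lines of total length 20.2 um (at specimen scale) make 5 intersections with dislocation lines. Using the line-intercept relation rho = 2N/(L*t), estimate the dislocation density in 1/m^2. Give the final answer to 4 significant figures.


rho = 2N / (L * t)
L = 20.2 um = 2.02e-05 m, t = 140 nm = 1.4e-07 m
rho = 2 * 5 / (2.02e-05 * 1.4e-07)
rho = 3.536e+12 1/m^2


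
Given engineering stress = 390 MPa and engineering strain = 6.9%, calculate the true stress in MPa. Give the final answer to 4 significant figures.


sigma_true = sigma_eng * (1 + epsilon_eng)
sigma_true = 390 * (1 + 0.069)
sigma_true = 416.9 MPa


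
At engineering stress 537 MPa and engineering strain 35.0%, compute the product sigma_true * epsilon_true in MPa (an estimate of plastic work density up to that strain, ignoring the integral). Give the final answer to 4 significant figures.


sigma_true = sigma_eng * (1 + epsilon_eng)
sigma_true = 537 * (1 + 0.35) = 724.95 MPa
epsilon_true = ln(1 + epsilon_eng)
epsilon_true = ln(1 + 0.35) = 0.300105
sigma_true * epsilon_true = 724.95 * 0.300105 = 217.6 MPa


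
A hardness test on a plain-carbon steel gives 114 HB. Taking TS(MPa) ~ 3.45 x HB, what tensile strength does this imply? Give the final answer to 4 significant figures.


TS (MPa) = 3.45 * HB
TS = 3.45 * 114
TS = 393.3 MPa


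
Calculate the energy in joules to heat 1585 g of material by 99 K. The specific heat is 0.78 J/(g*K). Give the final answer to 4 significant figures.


Q = m * cp * dT
Q = 1585 * 0.78 * 99
Q = 122400 J


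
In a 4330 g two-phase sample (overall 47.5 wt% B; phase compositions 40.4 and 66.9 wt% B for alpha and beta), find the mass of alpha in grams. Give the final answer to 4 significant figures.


f_alpha = (C_beta - C0) / (C_beta - C_alpha)
f_alpha = (66.9 - 47.5) / (66.9 - 40.4) = 0.732075
m_alpha = f_alpha * m_total = 0.732075 * 4330 = 3170 g


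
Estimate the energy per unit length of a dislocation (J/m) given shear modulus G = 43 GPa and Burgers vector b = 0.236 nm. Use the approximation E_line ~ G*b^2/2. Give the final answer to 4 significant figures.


E = G*b^2/2
b = 0.236 nm = 2.36e-10 m
G = 43 GPa = 4.3e+10 Pa
E = 0.5 * 4.3e+10 * (2.36e-10)^2
E = 1.197e-09 J/m
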